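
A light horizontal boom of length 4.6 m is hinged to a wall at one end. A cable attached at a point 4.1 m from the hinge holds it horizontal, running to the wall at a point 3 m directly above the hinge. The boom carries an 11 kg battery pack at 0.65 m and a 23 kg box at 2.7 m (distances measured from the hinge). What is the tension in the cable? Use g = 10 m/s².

Taking torques about the hinge:
Battery pack: 11 × 10 = 110 N down at 0.65 m → arm 0.65 m, τ = 110 × 0.65 = 71.5 N·m clockwise.
Box: 23 × 10 = 230 N down at 2.7 m → arm 2.7 m, τ = 230 × 2.7 = 621 N·m clockwise.
Total clockwise load moment = 692.5 N·m.
The cable tension T acts at 4.1 m; only its component perpendicular to the boom, T sinθ, produces torque. sinθ = h/√(h²+d²) = 3/√(3²+4.1²) = 0.5905.
For rotational equilibrium, T × 4.1 × 0.5905 = 692.5, so T = 692.5 / 2.421 = 286 N.

T ≈ 286 N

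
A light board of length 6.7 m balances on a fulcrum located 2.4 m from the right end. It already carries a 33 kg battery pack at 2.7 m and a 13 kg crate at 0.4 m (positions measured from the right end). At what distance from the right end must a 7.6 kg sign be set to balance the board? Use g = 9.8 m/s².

x ≈ 4.52 m from the right end

Choose the fulcrum (at 2.4 m from the right end) as the axis so the support reaction has zero arm there.
Battery pack: 33 × 9.8 = 323.4 N down at 2.7 m → arm 0.3 m, τ = 323.4 × 0.3 = 97.02 N·m counterclockwise.
Crate: 13 × 9.8 = 127.4 N down at 0.4 m → arm 2 m, τ = 127.4 × 2 = 254.8 N·m clockwise.
Net moment of existing loads = 157.8 N·m clockwise.
The sign weighs 7.6 × 9.8 = 74.48 N and must supply an equal counterclockwise moment, so its lever arm about the fulcrum is 157.8 / 74.48 = 2.12 m.
That puts it at 2.4 + 2.12 = 4.52 m from the right end.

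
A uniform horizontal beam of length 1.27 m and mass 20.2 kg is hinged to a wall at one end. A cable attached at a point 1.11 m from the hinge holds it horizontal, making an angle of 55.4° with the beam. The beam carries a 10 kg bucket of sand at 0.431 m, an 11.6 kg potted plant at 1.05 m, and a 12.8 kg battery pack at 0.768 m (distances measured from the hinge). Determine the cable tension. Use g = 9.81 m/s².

T ≈ 420 N

Sum moments about the hinge (the unknown hinge reaction has zero arm there).
Beam weight: 20.2 × 9.81 = 198.2 N down at 0.635 m → arm 0.635 m, τ = 198.2 × 0.635 = 125.9 N·m clockwise.
Bucket of sand: 10 × 9.81 = 98.1 N down at 0.431 m → arm 0.431 m, τ = 98.1 × 0.431 = 42.28 N·m clockwise.
Potted plant: 11.6 × 9.81 = 113.8 N down at 1.05 m → arm 1.05 m, τ = 113.8 × 1.05 = 119.5 N·m clockwise.
Battery pack: 12.8 × 9.81 = 125.6 N down at 0.768 m → arm 0.768 m, τ = 125.6 × 0.768 = 96.46 N·m clockwise.
Total clockwise load moment = 384.1 N·m.
The cable tension T acts at 1.11 m; only its component perpendicular to the beam, T sinθ, produces torque. sin 55.4° = 0.8231.
Στ = 0 ⇒ T × 1.11 × 0.8231 = 384.1 ⇒ T = 384.1 / 0.9136 = 420 N.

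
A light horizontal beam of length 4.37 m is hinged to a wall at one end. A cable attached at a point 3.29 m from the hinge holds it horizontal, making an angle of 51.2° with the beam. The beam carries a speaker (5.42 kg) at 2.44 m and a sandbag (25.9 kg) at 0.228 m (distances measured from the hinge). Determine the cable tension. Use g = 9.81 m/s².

T ≈ 73.2 N

Sum moments about the hinge (the unknown hinge reaction has zero arm there).
Speaker: 5.42 × 9.81 = 53.17 N down at 2.44 m → arm 2.44 m, τ = 53.17 × 2.44 = 129.7 N·m clockwise.
Sandbag: 25.9 × 9.81 = 254.1 N down at 0.228 m → arm 0.228 m, τ = 254.1 × 0.228 = 57.93 N·m clockwise.
Total clockwise load moment = 187.6 N·m.
The cable tension T acts at 3.29 m; only its component perpendicular to the beam, T sinθ, produces torque. sin 51.2° = 0.7793.
For rotational equilibrium, T × 3.29 × 0.7793 = 187.6, so T = 187.6 / 2.564 = 73.2 N.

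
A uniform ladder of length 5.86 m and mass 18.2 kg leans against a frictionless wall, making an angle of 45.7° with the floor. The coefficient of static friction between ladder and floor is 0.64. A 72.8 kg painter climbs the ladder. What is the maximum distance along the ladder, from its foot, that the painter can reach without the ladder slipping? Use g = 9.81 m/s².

Choose the foot of the ladder as the axis so the floor normal and friction both act there and drop out.
Ladder weight 18.2×9.81 = 178.5 N acts at 2.93 m along the ladder; its horizontal arm is 2.93·cos45.7° = 2.046 m → τ = 365.2 N·m clockwise.
Painter weight 72.8×9.81 = 714.2 N at distance d → arm d·cos45.7° → τ = 714.2·d·0.6984 clockwise.
Wall normal N at the top has arm L sinθ = 4.194 m counterclockwise, so Στ = 0 gives N·4.194 = 365.2 + 498.8·d.
ΣFy = 0 ⇒ N_floor = 892.7 N, so the maximum friction is μ_s·N_floor = 0.64×892.7 = 571.3 N. ΣFx = 0 ⇒ N_wall = f, so at the slipping point N = 571.3 N.
Substituting: 571.3×4.194 = 365.2 + 498.8·d ⇒ d = (2396 − 365.2) / 498.8 = 4.07 m.

d ≈ 4.07 m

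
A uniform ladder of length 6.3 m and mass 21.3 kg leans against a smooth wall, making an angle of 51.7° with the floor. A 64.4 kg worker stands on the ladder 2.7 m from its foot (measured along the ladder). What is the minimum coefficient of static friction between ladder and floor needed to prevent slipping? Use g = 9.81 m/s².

μ_min ≈ 0.352

About the foot of the ladder:
Ladder weight 21.3×9.81 = 209 N acts at 3.15 m along the ladder; its horizontal arm is 3.15·cos51.7° = 1.952 m → τ = 408 N·m clockwise.
Worker: 64.4×9.81 = 631.8 N at 2.7 m → arm 1.673 m → τ = 1057 N·m clockwise.
Wall normal N acts horizontally at the top; its moment arm is the height L sinθ = 6.3·sin51.7° = 4.944 m, counterclockwise.
Στ = 0 ⇒ N × 4.944 = 1465 ⇒ N = 296.3 N.
ΣFx = 0 ⇒ f = N_wall = 296.3 N. ΣFy = 0 ⇒ N_floor = 840.8 N.
μ_min = f / N_floor = 296.3 / 840.8 = 0.352.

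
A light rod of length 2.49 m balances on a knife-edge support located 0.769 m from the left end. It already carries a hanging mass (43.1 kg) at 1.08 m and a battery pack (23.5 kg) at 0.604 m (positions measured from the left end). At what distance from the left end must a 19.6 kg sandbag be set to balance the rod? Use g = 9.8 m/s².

x ≈ 0.283 m from the left end

About the knife-edge support (at 0.769 m from the left end):
Hanging mass: 43.1 × 9.8 = 422.4 N down at 1.08 m → arm 0.311 m, τ = 422.4 × 0.311 = 131.4 N·m clockwise.
Battery pack: 23.5 × 9.8 = 230.3 N down at 0.604 m → arm 0.165 m, τ = 230.3 × 0.165 = 38 N·m counterclockwise.
Net moment of existing loads = 93.4 N·m clockwise.
The sandbag weighs 19.6 × 9.8 = 192.1 N and must supply an equal counterclockwise moment, so its lever arm about the knife-edge support is 93.4 / 192.1 = 0.486 m.
That puts it at 0.769 − 0.486 = 0.283 m from the left end.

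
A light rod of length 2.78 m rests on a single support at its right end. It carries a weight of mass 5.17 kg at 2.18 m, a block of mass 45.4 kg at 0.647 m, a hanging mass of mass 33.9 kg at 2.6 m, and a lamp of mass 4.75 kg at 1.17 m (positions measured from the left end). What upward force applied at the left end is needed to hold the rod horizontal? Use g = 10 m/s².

F ≈ 409 N

Taking torques about the right end:
Weight: 5.17 × 10 = 51.7 N down at 2.18 m → arm 0.6 m, τ = 51.7 × 0.6 = 31.02 N·m counterclockwise.
Block: 45.4 × 10 = 454 N down at 0.647 m → arm 2.133 m, τ = 454 × 2.133 = 968.4 N·m counterclockwise.
Hanging mass: 33.9 × 10 = 339 N down at 2.6 m → arm 0.18 m, τ = 339 × 0.18 = 61.02 N·m counterclockwise.
Lamp: 4.75 × 10 = 47.5 N down at 1.17 m → arm 1.61 m, τ = 47.5 × 1.61 = 76.48 N·m counterclockwise.
Net moment of the loads = 1137 N·m counterclockwise.
The upward force F acts at the left end, arm 2.78 m, giving F × 2.78 clockwise.
Balancing moments: F × 2.78 = 1137, giving F = 1137 / 2.78 = 409 N.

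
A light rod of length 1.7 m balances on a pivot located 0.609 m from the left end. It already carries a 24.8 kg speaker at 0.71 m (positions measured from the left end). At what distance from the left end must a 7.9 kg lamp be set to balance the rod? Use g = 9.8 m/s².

x ≈ 0.292 m from the left end

About the pivot (at 0.609 m from the left end):
Speaker: 24.8 × 9.8 = 243 N down at 0.71 m → arm 0.101 m, τ = 243 × 0.101 = 24.54 N·m clockwise.
Net moment of existing loads = 24.54 N·m clockwise.
The lamp weighs 7.9 × 9.8 = 77.42 N and must supply an equal counterclockwise moment, so its lever arm about the pivot is 24.54 / 77.42 = 0.317 m.
That puts it at 0.609 − 0.317 = 0.292 m from the left end.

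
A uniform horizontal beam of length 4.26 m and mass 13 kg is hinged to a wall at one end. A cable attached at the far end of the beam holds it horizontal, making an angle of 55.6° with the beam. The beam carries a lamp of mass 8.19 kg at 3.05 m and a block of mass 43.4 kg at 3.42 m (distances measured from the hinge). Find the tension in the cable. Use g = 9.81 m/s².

T ≈ 561 N

Taking torques about the hinge:
Beam weight: 13 × 9.81 = 127.5 N down at 2.13 m → arm 2.13 m, τ = 127.5 × 2.13 = 271.6 N·m clockwise.
Lamp: 8.19 × 9.81 = 80.34 N down at 3.05 m → arm 3.05 m, τ = 80.34 × 3.05 = 245 N·m clockwise.
Block: 43.4 × 9.81 = 425.8 N down at 3.42 m → arm 3.42 m, τ = 425.8 × 3.42 = 1456 N·m clockwise.
Total clockwise load moment = 1973 N·m.
The cable tension T acts at 4.26 m; only its component perpendicular to the beam, T sinθ, produces torque. sin 55.6° = 0.8251.
Στ = 0 ⇒ T × 4.26 × 0.8251 = 1973 ⇒ T = 1973 / 3.515 = 561 N.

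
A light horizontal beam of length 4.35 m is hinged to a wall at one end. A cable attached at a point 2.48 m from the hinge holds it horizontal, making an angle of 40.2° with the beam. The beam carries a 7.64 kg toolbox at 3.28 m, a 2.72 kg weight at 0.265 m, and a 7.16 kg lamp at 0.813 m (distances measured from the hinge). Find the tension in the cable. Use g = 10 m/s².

T ≈ 197 N

Take moments about the hinge.
Toolbox: 7.64 × 10 = 76.4 N down at 3.28 m → arm 3.28 m, τ = 76.4 × 3.28 = 250.6 N·m clockwise.
Weight: 2.72 × 10 = 27.2 N down at 0.265 m → arm 0.265 m, τ = 27.2 × 0.265 = 7.208 N·m clockwise.
Lamp: 7.16 × 10 = 71.6 N down at 0.813 m → arm 0.813 m, τ = 71.6 × 0.813 = 58.21 N·m clockwise.
Total clockwise load moment = 316 N·m.
The cable tension T acts at 2.48 m; only its component perpendicular to the beam, T sinθ, produces torque. sin 40.2° = 0.6455.
For rotational equilibrium, T × 2.48 × 0.6455 = 316, so T = 316 / 1.601 = 197 N.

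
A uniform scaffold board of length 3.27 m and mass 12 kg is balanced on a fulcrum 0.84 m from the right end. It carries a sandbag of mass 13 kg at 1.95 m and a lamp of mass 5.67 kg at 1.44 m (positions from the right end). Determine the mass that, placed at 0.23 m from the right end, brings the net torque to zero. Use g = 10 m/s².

m ≈ 44.9 kg

Sum moments about the fulcrum (at 0.84 m from the right end) (the support reaction has zero arm there).
Beam weight: 12 × 10 = 120 N down at 1.635 m → arm 0.795 m, τ = 120 × 0.795 = 95.4 N·m counterclockwise.
Sandbag: 13 × 10 = 130 N down at 1.95 m → arm 1.11 m, τ = 130 × 1.11 = 144.3 N·m counterclockwise.
Lamp: 5.67 × 10 = 56.7 N down at 1.44 m → arm 0.6 m, τ = 56.7 × 0.6 = 34.02 N·m counterclockwise.
Net moment of known loads = 273.7 N·m counterclockwise.
An unknown mass m at 0.23 m has arm 0.61 m; its moment is m·g·0.61 clockwise.
For rotational equilibrium, m × 10 × 0.61 = 273.7, so m = 273.7 / (10 × 0.61) = 44.9 kg.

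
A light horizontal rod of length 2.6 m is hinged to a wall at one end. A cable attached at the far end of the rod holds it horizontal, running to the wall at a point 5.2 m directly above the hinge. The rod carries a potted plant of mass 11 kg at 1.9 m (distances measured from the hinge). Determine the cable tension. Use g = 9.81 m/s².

Sum moments about the hinge (the unknown hinge reaction has zero arm there).
Potted plant: 11 × 9.81 = 107.9 N down at 1.9 m → arm 1.9 m, τ = 107.9 × 1.9 = 205 N·m clockwise.
Total clockwise load moment = 205 N·m.
The cable tension T acts at 2.6 m; only its component perpendicular to the rod, T sinθ, produces torque. sinθ = h/√(h²+d²) = 5.2/√(5.2²+2.6²) = 0.8944.
For rotational equilibrium, T × 2.6 × 0.8944 = 205, so T = 205 / 2.325 = 88.2 N.

T ≈ 88.2 N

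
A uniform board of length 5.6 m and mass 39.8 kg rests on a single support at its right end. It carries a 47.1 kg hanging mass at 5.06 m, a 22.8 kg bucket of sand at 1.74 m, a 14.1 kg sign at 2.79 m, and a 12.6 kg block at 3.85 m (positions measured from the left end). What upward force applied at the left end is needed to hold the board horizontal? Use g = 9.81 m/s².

F ≈ 502 N

Choose the right end as the axis so the unknown pivot reaction has zero arm there.
Beam weight: 39.8 × 9.81 = 390.4 N down at 2.8 m → arm 2.8 m, τ = 390.4 × 2.8 = 1093 N·m counterclockwise.
Hanging mass: 47.1 × 9.81 = 462.1 N down at 5.06 m → arm 0.54 m, τ = 462.1 × 0.54 = 249.5 N·m counterclockwise.
Bucket of sand: 22.8 × 9.81 = 223.7 N down at 1.74 m → arm 3.86 m, τ = 223.7 × 3.86 = 863.5 N·m counterclockwise.
Sign: 14.1 × 9.81 = 138.3 N down at 2.79 m → arm 2.81 m, τ = 138.3 × 2.81 = 388.6 N·m counterclockwise.
Block: 12.6 × 9.81 = 123.6 N down at 3.85 m → arm 1.75 m, τ = 123.6 × 1.75 = 216.3 N·m counterclockwise.
Net moment of the loads = 2811 N·m counterclockwise.
The upward force F acts at the left end, arm 5.6 m, giving F × 5.6 clockwise.
Στ = 0 ⇒ F × 5.6 = 2811 ⇒ F = 2811 / 5.6 = 502 N.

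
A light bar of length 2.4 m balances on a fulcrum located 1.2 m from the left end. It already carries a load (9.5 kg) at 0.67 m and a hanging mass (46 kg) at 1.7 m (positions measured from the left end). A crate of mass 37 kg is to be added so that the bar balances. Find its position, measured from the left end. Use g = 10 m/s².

Sum moments about the fulcrum (at 1.2 m from the left end) (the support reaction has zero arm there).
Load: 9.5 × 10 = 95 N down at 0.67 m → arm 0.53 m, τ = 95 × 0.53 = 50.35 N·m counterclockwise.
Hanging mass: 46 × 10 = 460 N down at 1.7 m → arm 0.5 m, τ = 460 × 0.5 = 230 N·m clockwise.
Net moment of existing loads = 179.7 N·m clockwise.
The crate weighs 37 × 10 = 370 N and must supply an equal counterclockwise moment, so its lever arm about the fulcrum is 179.7 / 370 = 0.486 m.
That puts it at 1.2 − 0.486 = 0.714 m from the left end.

x ≈ 0.714 m from the left end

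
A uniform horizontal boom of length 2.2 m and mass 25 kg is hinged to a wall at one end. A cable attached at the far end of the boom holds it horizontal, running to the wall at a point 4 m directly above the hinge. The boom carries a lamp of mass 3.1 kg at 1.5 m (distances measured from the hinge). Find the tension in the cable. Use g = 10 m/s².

T ≈ 167 N

Sum moments about the hinge (the unknown hinge reaction has zero arm there).
Beam weight: 25 × 10 = 250 N down at 1.1 m → arm 1.1 m, τ = 250 × 1.1 = 275 N·m clockwise.
Lamp: 3.1 × 10 = 31 N down at 1.5 m → arm 1.5 m, τ = 31 × 1.5 = 46.5 N·m clockwise.
Total clockwise load moment = 321.5 N·m.
The cable tension T acts at 2.2 m; only its component perpendicular to the boom, T sinθ, produces torque. sinθ = h/√(h²+d²) = 4/√(4²+2.2²) = 0.8762.
Balancing moments: T × 2.2 × 0.8762 = 321.5, giving T = 321.5 / 1.928 = 167 N.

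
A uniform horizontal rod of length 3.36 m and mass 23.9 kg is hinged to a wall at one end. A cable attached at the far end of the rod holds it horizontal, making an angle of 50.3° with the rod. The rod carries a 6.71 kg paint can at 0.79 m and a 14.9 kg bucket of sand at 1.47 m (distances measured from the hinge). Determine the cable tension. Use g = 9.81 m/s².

T ≈ 256 N

Sum moments about the hinge (the unknown hinge reaction has zero arm there).
Beam weight: 23.9 × 9.81 = 234.5 N down at 1.68 m → arm 1.68 m, τ = 234.5 × 1.68 = 394 N·m clockwise.
Paint can: 6.71 × 9.81 = 65.83 N down at 0.79 m → arm 0.79 m, τ = 65.83 × 0.79 = 52.01 N·m clockwise.
Bucket of sand: 14.9 × 9.81 = 146.2 N down at 1.47 m → arm 1.47 m, τ = 146.2 × 1.47 = 214.9 N·m clockwise.
Total clockwise load moment = 660.9 N·m.
The cable tension T acts at 3.36 m; only its component perpendicular to the rod, T sinθ, produces torque. sin 50.3° = 0.7694.
Balancing moments: T × 3.36 × 0.7694 = 660.9, giving T = 660.9 / 2.585 = 256 N.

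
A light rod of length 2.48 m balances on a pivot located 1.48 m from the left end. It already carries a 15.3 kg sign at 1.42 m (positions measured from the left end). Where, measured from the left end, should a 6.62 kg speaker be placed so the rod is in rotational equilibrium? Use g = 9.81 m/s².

About the pivot (at 1.48 m from the left end):
Sign: 15.3 × 9.81 = 150.1 N down at 1.42 m → arm 0.06 m, τ = 150.1 × 0.06 = 9.006 N·m counterclockwise.
Net moment of existing loads = 9.006 N·m counterclockwise.
The speaker weighs 6.62 × 9.81 = 64.94 N and must supply an equal clockwise moment, so its lever arm about the pivot is 9.006 / 64.94 = 0.139 m.
That puts it at 1.48 + 0.139 = 1.62 m from the left end.

x ≈ 1.62 m from the left end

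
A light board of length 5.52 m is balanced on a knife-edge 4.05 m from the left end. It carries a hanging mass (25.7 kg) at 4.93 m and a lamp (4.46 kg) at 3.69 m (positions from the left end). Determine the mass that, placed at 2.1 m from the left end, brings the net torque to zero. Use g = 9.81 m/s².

m ≈ 10.8 kg

Take moments about the knife-edge (at 4.05 m from the left end).
Hanging mass: 25.7 × 9.81 = 252.1 N down at 4.93 m → arm 0.88 m, τ = 252.1 × 0.88 = 221.8 N·m clockwise.
Lamp: 4.46 × 9.81 = 43.75 N down at 3.69 m → arm 0.36 m, τ = 43.75 × 0.36 = 15.75 N·m counterclockwise.
Net moment of known loads = 206.1 N·m clockwise.
An unknown mass m at 2.1 m has arm 1.95 m; its moment is m·g·1.95 counterclockwise.
Setting net torque to zero: m × 9.81 × 1.95 = 206.1 → m = 206.1 / (9.81 × 1.95) = 10.8 kg.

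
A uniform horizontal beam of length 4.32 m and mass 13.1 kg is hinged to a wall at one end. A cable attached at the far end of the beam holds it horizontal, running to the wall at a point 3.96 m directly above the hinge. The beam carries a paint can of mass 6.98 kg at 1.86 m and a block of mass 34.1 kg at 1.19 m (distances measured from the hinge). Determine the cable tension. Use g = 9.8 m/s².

Choose the hinge as the axis so the unknown hinge reaction has zero arm there.
Beam weight: 13.1 × 9.8 = 128.4 N down at 2.16 m → arm 2.16 m, τ = 128.4 × 2.16 = 277.3 N·m clockwise.
Paint can: 6.98 × 9.8 = 68.4 N down at 1.86 m → arm 1.86 m, τ = 68.4 × 1.86 = 127.2 N·m clockwise.
Block: 34.1 × 9.8 = 334.2 N down at 1.19 m → arm 1.19 m, τ = 334.2 × 1.19 = 397.7 N·m clockwise.
Total clockwise load moment = 802.2 N·m.
The cable tension T acts at 4.32 m; only its component perpendicular to the beam, T sinθ, produces torque. sinθ = h/√(h²+d²) = 3.96/√(3.96²+4.32²) = 0.6757.
Στ = 0 ⇒ T × 4.32 × 0.6757 = 802.2 ⇒ T = 802.2 / 2.919 = 275 N.

T ≈ 275 N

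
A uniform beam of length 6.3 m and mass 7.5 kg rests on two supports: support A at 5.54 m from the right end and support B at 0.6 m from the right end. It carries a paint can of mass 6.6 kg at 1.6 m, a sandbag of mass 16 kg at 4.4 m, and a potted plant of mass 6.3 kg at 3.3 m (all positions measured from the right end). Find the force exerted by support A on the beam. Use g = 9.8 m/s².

Sum moments about support B (its reaction then has zero moment arm).
Beam weight: 7.5 × 9.8 = 73.5 N down at 3.15 m → arm 2.55 m, τ = 73.5 × 2.55 = 187.4 N·m counterclockwise.
Paint can: 6.6 × 9.8 = 64.68 N down at 1.6 m → arm 1 m, τ = 64.68 × 1 = 64.68 N·m counterclockwise.
Sandbag: 16 × 9.8 = 156.8 N down at 4.4 m → arm 3.8 m, τ = 156.8 × 3.8 = 595.8 N·m counterclockwise.
Potted plant: 6.3 × 9.8 = 61.74 N down at 3.3 m → arm 2.7 m, τ = 61.74 × 2.7 = 166.7 N·m counterclockwise.
Net load moment about support B = 1015 N·m counterclockwise.
Reaction R at support A is upward at 5.54 m, arm 4.94 m → moment R × 4.94 clockwise.
For rotational equilibrium, R × 4.94 = 1015, so R = 205 N.

R_A ≈ 205 N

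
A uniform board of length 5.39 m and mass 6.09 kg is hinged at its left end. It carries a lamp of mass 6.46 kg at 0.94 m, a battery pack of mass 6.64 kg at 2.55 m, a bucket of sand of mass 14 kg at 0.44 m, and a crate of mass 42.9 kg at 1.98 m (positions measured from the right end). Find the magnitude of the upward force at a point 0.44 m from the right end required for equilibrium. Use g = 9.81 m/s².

Take moments about the left end.
Beam weight: 6.09 × 9.81 = 59.74 N down at 2.695 m → arm 2.695 m, τ = 59.74 × 2.695 = 161 N·m clockwise.
Lamp: 6.46 × 9.81 = 63.37 N down at 0.94 m → arm 4.45 m, τ = 63.37 × 4.45 = 282 N·m clockwise.
Battery pack: 6.64 × 9.81 = 65.14 N down at 2.55 m → arm 2.84 m, τ = 65.14 × 2.84 = 185 N·m clockwise.
Bucket of sand: 14 × 9.81 = 137.3 N down at 0.44 m → arm 4.95 m, τ = 137.3 × 4.95 = 679.6 N·m clockwise.
Crate: 42.9 × 9.81 = 420.8 N down at 1.98 m → arm 3.41 m, τ = 420.8 × 3.41 = 1435 N·m clockwise.
Net moment of the loads = 2743 N·m clockwise.
The upward force F acts at a point 0.44 m from the right end, arm 4.95 m, giving F × 4.95 counterclockwise.
Setting net torque to zero: F × 4.95 = 2743 → F = 2743 / 4.95 = 554 N.

F ≈ 554 N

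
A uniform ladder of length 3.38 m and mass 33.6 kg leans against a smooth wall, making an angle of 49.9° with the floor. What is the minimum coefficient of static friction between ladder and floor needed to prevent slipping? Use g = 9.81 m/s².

μ_min ≈ 0.421

Choose the foot of the ladder as the axis so the floor normal and friction both act there and drop out.
Ladder weight 33.6×9.81 = 329.6 N acts at 1.69 m along the ladder; its horizontal arm is 1.69·cos49.9° = 1.089 m → τ = 358.9 N·m clockwise.
Wall normal N acts horizontally at the top; its moment arm is the height L sinθ = 3.38·sin49.9° = 2.585 m, counterclockwise.
Στ = 0 ⇒ N × 2.585 = 358.9 ⇒ N = 138.8 N.
ΣFx = 0 ⇒ f = N_wall = 138.8 N. ΣFy = 0 ⇒ N_floor = 329.6 N.
μ_min = f / N_floor = 138.8 / 329.6 = 0.421.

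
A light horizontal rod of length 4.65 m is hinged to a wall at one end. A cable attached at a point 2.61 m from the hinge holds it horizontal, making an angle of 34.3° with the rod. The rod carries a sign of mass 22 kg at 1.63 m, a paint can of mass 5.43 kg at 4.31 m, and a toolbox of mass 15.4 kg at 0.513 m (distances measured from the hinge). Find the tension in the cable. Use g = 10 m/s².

Sum moments about the hinge (the unknown hinge reaction has zero arm there).
Sign: 22 × 10 = 220 N down at 1.63 m → arm 1.63 m, τ = 220 × 1.63 = 358.6 N·m clockwise.
Paint can: 5.43 × 10 = 54.3 N down at 4.31 m → arm 4.31 m, τ = 54.3 × 4.31 = 234 N·m clockwise.
Toolbox: 15.4 × 10 = 154 N down at 0.513 m → arm 0.513 m, τ = 154 × 0.513 = 79 N·m clockwise.
Total clockwise load moment = 671.6 N·m.
The cable tension T acts at 2.61 m; only its component perpendicular to the rod, T sinθ, produces torque. sin 34.3° = 0.5635.
Setting net torque to zero: T × 2.61 × 0.5635 = 671.6 → T = 671.6 / 1.471 = 457 N.

T ≈ 457 N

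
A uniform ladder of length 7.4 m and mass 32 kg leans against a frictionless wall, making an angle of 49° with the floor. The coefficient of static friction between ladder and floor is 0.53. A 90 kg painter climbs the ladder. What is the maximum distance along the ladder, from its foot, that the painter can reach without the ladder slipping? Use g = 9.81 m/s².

d ≈ 4.8 m

Choose the foot of the ladder as the axis so the floor normal and friction both act there and drop out.
Ladder weight 32×9.81 = 313.9 N acts at 3.7 m along the ladder; its horizontal arm is 3.7·cos49° = 2.427 m → τ = 761.8 N·m clockwise.
Painter weight 90×9.81 = 882.9 N at distance d → arm d·cos49° → τ = 882.9·d·0.6561 clockwise.
Wall normal N at the top has arm L sinθ = 5.585 m counterclockwise, so Στ = 0 gives N·5.585 = 761.8 + 579.3·d.
ΣFy = 0 ⇒ N_floor = 1197 N, so the maximum friction is μ_s·N_floor = 0.53×1197 = 634.4 N. ΣFx = 0 ⇒ N_wall = f, so at the slipping point N = 634.4 N.
Substituting: 634.4×5.585 = 761.8 + 579.3·d ⇒ d = (3543 − 761.8) / 579.3 = 4.8 m.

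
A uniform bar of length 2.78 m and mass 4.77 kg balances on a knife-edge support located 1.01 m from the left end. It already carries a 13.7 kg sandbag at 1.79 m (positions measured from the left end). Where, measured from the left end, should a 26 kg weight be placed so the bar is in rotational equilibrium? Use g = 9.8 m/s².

x ≈ 0.529 m from the left end

Take moments about the knife-edge support (at 1.01 m from the left end).
Beam weight: 4.77 × 9.8 = 46.75 N down at 1.39 m → arm 0.38 m, τ = 46.75 × 0.38 = 17.77 N·m clockwise.
Sandbag: 13.7 × 9.8 = 134.3 N down at 1.79 m → arm 0.78 m, τ = 134.3 × 0.78 = 104.8 N·m clockwise.
Net moment of existing loads = 122.6 N·m clockwise.
The weight weighs 26 × 9.8 = 254.8 N and must supply an equal counterclockwise moment, so its lever arm about the knife-edge support is 122.6 / 254.8 = 0.481 m.
That puts it at 1.01 − 0.481 = 0.529 m from the left end.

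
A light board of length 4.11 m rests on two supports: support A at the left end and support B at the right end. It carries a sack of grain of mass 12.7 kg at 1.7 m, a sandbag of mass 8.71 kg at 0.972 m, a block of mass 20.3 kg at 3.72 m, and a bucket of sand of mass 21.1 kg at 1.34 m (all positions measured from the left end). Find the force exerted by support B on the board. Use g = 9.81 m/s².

Take moments about support A.
Sack of grain: 12.7 × 9.81 = 124.6 N down at 1.7 m → arm 1.7 m, τ = 124.6 × 1.7 = 211.8 N·m clockwise.
Sandbag: 8.71 × 9.81 = 85.45 N down at 0.972 m → arm 0.972 m, τ = 85.45 × 0.972 = 83.06 N·m clockwise.
Block: 20.3 × 9.81 = 199.1 N down at 3.72 m → arm 3.72 m, τ = 199.1 × 3.72 = 740.7 N·m clockwise.
Bucket of sand: 21.1 × 9.81 = 207 N down at 1.34 m → arm 1.34 m, τ = 207 × 1.34 = 277.4 N·m clockwise.
Net load moment about support A = 1313 N·m clockwise.
Reaction R at support B is upward at 4.11 m, arm 4.11 m → moment R × 4.11 counterclockwise.
Setting net torque to zero: R × 4.11 = 1313 → R = 319 N.

R_B ≈ 319 N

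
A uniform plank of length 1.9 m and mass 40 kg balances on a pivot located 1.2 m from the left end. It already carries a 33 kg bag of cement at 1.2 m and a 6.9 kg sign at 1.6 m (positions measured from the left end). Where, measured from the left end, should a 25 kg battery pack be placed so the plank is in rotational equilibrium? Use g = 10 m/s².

Sum moments about the pivot (at 1.2 m from the left end) (the support reaction has zero arm there).
Beam weight: 40 × 10 = 400 N down at 0.95 m → arm 0.25 m, τ = 400 × 0.25 = 100 N·m counterclockwise.
Bag of cement: acts at the pivot, moment arm 0 → no torque.
Sign: 6.9 × 10 = 69 N down at 1.6 m → arm 0.4 m, τ = 69 × 0.4 = 27.6 N·m clockwise.
Net moment of existing loads = 72.4 N·m counterclockwise.
The battery pack weighs 25 × 10 = 250 N and must supply an equal clockwise moment, so its lever arm about the pivot is 72.4 / 250 = 0.29 m.
That puts it at 1.2 + 0.29 = 1.49 m from the left end.

x ≈ 1.49 m from the left end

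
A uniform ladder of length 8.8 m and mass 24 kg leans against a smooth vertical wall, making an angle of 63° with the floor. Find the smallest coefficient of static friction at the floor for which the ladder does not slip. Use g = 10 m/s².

μ_min ≈ 0.255

Choose the foot of the ladder as the axis so the floor normal and friction both act there and drop out.
Ladder weight 24×10 = 240 N acts at 4.4 m along the ladder; its horizontal arm is 4.4·cos63° = 1.998 m → τ = 479.5 N·m clockwise.
Wall normal N acts horizontally at the top; its moment arm is the height L sinθ = 8.8·sin63° = 7.841 m, counterclockwise.
Setting net torque to zero: N × 7.841 = 479.5 → N = 61.15 N.
ΣFx = 0 ⇒ f = N_wall = 61.15 N. ΣFy = 0 ⇒ N_floor = 240 N.
μ_min = f / N_floor = 61.15 / 240 = 0.255.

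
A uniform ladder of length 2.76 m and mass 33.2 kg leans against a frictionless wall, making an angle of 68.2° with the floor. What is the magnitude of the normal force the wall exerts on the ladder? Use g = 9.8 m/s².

N_wall ≈ 65.1 N

Taking torques about the foot of the ladder:
Ladder weight 33.2×9.8 = 325.4 N acts at 1.38 m along the ladder; its horizontal arm is 1.38·cos68.2° = 0.5125 m → τ = 166.8 N·m clockwise.
Wall normal N acts horizontally at the top; its moment arm is the height L sinθ = 2.76·sin68.2° = 2.563 m, counterclockwise.
For rotational equilibrium, N × 2.563 = 166.8, so N = 65.1 N.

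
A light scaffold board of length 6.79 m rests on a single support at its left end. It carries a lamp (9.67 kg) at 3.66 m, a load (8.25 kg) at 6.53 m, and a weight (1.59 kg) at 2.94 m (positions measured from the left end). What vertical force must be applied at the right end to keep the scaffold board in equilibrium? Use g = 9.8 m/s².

Choose the left end as the axis so the unknown pivot reaction has zero arm there.
Lamp: 9.67 × 9.8 = 94.77 N down at 3.66 m → arm 3.66 m, τ = 94.77 × 3.66 = 346.9 N·m clockwise.
Load: 8.25 × 9.8 = 80.85 N down at 6.53 m → arm 6.53 m, τ = 80.85 × 6.53 = 528 N·m clockwise.
Weight: 1.59 × 9.8 = 15.58 N down at 2.94 m → arm 2.94 m, τ = 15.58 × 2.94 = 45.81 N·m clockwise.
Net moment of the loads = 920.7 N·m clockwise.
The upward force F acts at the right end, arm 6.79 m, giving F × 6.79 counterclockwise.
Setting net torque to zero: F × 6.79 = 920.7 → F = 920.7 / 6.79 = 136 N.

F ≈ 136 N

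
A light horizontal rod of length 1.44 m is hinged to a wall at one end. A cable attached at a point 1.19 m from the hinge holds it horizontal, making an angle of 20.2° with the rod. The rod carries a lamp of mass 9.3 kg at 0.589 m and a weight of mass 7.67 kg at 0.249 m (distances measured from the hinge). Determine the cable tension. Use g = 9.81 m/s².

T ≈ 176 N

Taking torques about the hinge:
Lamp: 9.3 × 9.81 = 91.23 N down at 0.589 m → arm 0.589 m, τ = 91.23 × 0.589 = 53.73 N·m clockwise.
Weight: 7.67 × 9.81 = 75.24 N down at 0.249 m → arm 0.249 m, τ = 75.24 × 0.249 = 18.73 N·m clockwise.
Total clockwise load moment = 72.46 N·m.
The cable tension T acts at 1.19 m; only its component perpendicular to the rod, T sinθ, produces torque. sin 20.2° = 0.3453.
Στ = 0 ⇒ T × 1.19 × 0.3453 = 72.46 ⇒ T = 72.46 / 0.4109 = 176 N.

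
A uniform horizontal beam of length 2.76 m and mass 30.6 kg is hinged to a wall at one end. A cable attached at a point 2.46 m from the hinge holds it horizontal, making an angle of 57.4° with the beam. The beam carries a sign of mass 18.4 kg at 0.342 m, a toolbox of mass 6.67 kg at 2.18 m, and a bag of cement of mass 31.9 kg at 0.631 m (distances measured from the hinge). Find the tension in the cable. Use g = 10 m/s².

T ≈ 401 N

Sum moments about the hinge (the unknown hinge reaction has zero arm there).
Beam weight: 30.6 × 10 = 306 N down at 1.38 m → arm 1.38 m, τ = 306 × 1.38 = 422.3 N·m clockwise.
Sign: 18.4 × 10 = 184 N down at 0.342 m → arm 0.342 m, τ = 184 × 0.342 = 62.93 N·m clockwise.
Toolbox: 6.67 × 10 = 66.7 N down at 2.18 m → arm 2.18 m, τ = 66.7 × 2.18 = 145.4 N·m clockwise.
Bag of cement: 31.9 × 10 = 319 N down at 0.631 m → arm 0.631 m, τ = 319 × 0.631 = 201.3 N·m clockwise.
Total clockwise load moment = 831.9 N·m.
The cable tension T acts at 2.46 m; only its component perpendicular to the beam, T sinθ, produces torque. sin 57.4° = 0.8425.
For rotational equilibrium, T × 2.46 × 0.8425 = 831.9, so T = 831.9 / 2.073 = 401 N.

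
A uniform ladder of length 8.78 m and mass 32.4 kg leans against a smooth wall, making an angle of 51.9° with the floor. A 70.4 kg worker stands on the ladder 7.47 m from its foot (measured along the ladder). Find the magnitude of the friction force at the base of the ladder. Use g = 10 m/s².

f ≈ 597 N

About the foot of the ladder:
Ladder weight 32.4×10 = 324 N acts at 4.39 m along the ladder; its horizontal arm is 4.39·cos51.9° = 2.709 m → τ = 877.7 N·m clockwise.
Worker: 70.4×10 = 704 N at 7.47 m → arm 4.609 m → τ = 3245 N·m clockwise.
Wall normal N acts horizontally at the top; its moment arm is the height L sinθ = 8.78·sin51.9° = 6.909 m, counterclockwise.
Στ = 0 ⇒ N × 6.909 = 4123 ⇒ N = 597 N.
ΣFx = 0: friction at the foot balances the wall's push, so f = N_wall = 597 N.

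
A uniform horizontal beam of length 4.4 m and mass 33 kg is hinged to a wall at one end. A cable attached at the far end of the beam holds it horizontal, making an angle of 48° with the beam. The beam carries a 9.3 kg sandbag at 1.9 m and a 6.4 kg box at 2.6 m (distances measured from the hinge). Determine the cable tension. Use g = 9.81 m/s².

Taking torques about the hinge:
Beam weight: 33 × 9.81 = 323.7 N down at 2.2 m → arm 2.2 m, τ = 323.7 × 2.2 = 712.1 N·m clockwise.
Sandbag: 9.3 × 9.81 = 91.23 N down at 1.9 m → arm 1.9 m, τ = 91.23 × 1.9 = 173.3 N·m clockwise.
Box: 6.4 × 9.81 = 62.78 N down at 2.6 m → arm 2.6 m, τ = 62.78 × 2.6 = 163.2 N·m clockwise.
Total clockwise load moment = 1049 N·m.
The cable tension T acts at 4.4 m; only its component perpendicular to the beam, T sinθ, produces torque. sin 48° = 0.7431.
Στ = 0 ⇒ T × 4.4 × 0.7431 = 1049 ⇒ T = 1049 / 3.27 = 321 N.

T ≈ 321 N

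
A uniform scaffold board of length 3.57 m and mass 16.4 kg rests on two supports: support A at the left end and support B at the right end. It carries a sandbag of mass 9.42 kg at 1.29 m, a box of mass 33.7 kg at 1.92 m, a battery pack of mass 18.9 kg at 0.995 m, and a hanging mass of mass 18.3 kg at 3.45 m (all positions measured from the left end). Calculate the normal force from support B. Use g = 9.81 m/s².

R_B ≈ 517 N

Sum moments about support A (its reaction then has zero moment arm).
Beam weight: 16.4 × 9.81 = 160.9 N down at 1.785 m → arm 1.785 m, τ = 160.9 × 1.785 = 287.2 N·m clockwise.
Sandbag: 9.42 × 9.81 = 92.41 N down at 1.29 m → arm 1.29 m, τ = 92.41 × 1.29 = 119.2 N·m clockwise.
Box: 33.7 × 9.81 = 330.6 N down at 1.92 m → arm 1.92 m, τ = 330.6 × 1.92 = 634.8 N·m clockwise.
Battery pack: 18.9 × 9.81 = 185.4 N down at 0.995 m → arm 0.995 m, τ = 185.4 × 0.995 = 184.5 N·m clockwise.
Hanging mass: 18.3 × 9.81 = 179.5 N down at 3.45 m → arm 3.45 m, τ = 179.5 × 3.45 = 619.3 N·m clockwise.
Net load moment about support A = 1845 N·m clockwise.
Reaction R at support B is upward at 3.57 m, arm 3.57 m → moment R × 3.57 counterclockwise.
Balancing moments: R × 3.57 = 1845, giving R = 517 N.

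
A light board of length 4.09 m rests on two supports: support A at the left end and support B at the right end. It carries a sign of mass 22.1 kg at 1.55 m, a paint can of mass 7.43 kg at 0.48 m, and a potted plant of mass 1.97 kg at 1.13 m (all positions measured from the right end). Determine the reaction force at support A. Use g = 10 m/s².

R_A ≈ 97.9 N

Taking torques about support B:
Sign: 22.1 × 10 = 221 N down at 1.55 m → arm 1.55 m, τ = 221 × 1.55 = 342.6 N·m counterclockwise.
Paint can: 7.43 × 10 = 74.3 N down at 0.48 m → arm 0.48 m, τ = 74.3 × 0.48 = 35.66 N·m counterclockwise.
Potted plant: 1.97 × 10 = 19.7 N down at 1.13 m → arm 1.13 m, τ = 19.7 × 1.13 = 22.26 N·m counterclockwise.
Net load moment about support B = 400.5 N·m counterclockwise.
Reaction R at support A is upward at 4.09 m, arm 4.09 m → moment R × 4.09 clockwise.
Στ = 0 ⇒ R × 4.09 = 400.5 ⇒ R = 97.9 N.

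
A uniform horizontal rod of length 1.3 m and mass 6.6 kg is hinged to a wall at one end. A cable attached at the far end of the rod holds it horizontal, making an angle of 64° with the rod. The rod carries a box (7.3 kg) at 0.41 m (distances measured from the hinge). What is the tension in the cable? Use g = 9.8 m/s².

T ≈ 61.1 N

Choose the hinge as the axis so the unknown hinge reaction has zero arm there.
Beam weight: 6.6 × 9.8 = 64.68 N down at 0.65 m → arm 0.65 m, τ = 64.68 × 0.65 = 42.04 N·m clockwise.
Box: 7.3 × 9.8 = 71.54 N down at 0.41 m → arm 0.41 m, τ = 71.54 × 0.41 = 29.33 N·m clockwise.
Total clockwise load moment = 71.37 N·m.
The cable tension T acts at 1.3 m; only its component perpendicular to the rod, T sinθ, produces torque. sin 64° = 0.8988.
Balancing moments: T × 1.3 × 0.8988 = 71.37, giving T = 71.37 / 1.168 = 61.1 N.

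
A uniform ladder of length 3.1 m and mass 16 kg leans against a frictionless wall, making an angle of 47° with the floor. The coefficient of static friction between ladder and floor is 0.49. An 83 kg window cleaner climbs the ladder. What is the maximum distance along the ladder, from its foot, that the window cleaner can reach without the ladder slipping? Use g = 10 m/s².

Sum moments about the foot of the ladder (the floor normal and friction both act there and drop out).
Ladder weight 16×10 = 160 N acts at 1.55 m along the ladder; its horizontal arm is 1.55·cos47° = 1.057 m → τ = 169.1 N·m clockwise.
Window cleaner weight 83×10 = 830 N at distance d → arm d·cos47° → τ = 830·d·0.682 clockwise.
Wall normal N at the top has arm L sinθ = 2.267 m counterclockwise, so Στ = 0 gives N·2.267 = 169.1 + 566.1·d.
ΣFy = 0 ⇒ N_floor = 990 N, so the maximum friction is μ_s·N_floor = 0.49×990 = 485.1 N. ΣFx = 0 ⇒ N_wall = f, so at the slipping point N = 485.1 N.
Substituting: 485.1×2.267 = 169.1 + 566.1·d ⇒ d = (1100 − 169.1) / 566.1 = 1.64 m.

d ≈ 1.64 m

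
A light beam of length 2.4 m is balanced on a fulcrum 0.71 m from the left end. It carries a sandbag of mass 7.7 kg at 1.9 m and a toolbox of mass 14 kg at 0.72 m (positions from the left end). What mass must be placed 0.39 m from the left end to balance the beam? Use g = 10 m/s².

m ≈ 29.1 kg

Taking torques about the fulcrum (at 0.71 m from the left end):
Sandbag: 7.7 × 10 = 77 N down at 1.9 m → arm 1.19 m, τ = 77 × 1.19 = 91.63 N·m clockwise.
Toolbox: 14 × 10 = 140 N down at 0.72 m → arm 0.01 m, τ = 140 × 0.01 = 1.4 N·m clockwise.
Net moment of known loads = 93.03 N·m clockwise.
An unknown mass m at 0.39 m has arm 0.32 m; its moment is m·g·0.32 counterclockwise.
For rotational equilibrium, m × 10 × 0.32 = 93.03, so m = 93.03 / (10 × 0.32) = 29.1 kg.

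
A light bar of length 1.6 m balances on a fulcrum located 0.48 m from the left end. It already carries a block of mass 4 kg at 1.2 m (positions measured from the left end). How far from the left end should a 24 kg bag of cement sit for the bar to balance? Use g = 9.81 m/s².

Take moments about the fulcrum (at 0.48 m from the left end).
Block: 4 × 9.81 = 39.24 N down at 1.2 m → arm 0.72 m, τ = 39.24 × 0.72 = 28.25 N·m clockwise.
Net moment of existing loads = 28.25 N·m clockwise.
The bag of cement weighs 24 × 9.81 = 235.4 N and must supply an equal counterclockwise moment, so its lever arm about the fulcrum is 28.25 / 235.4 = 0.12 m.
That puts it at 0.48 − 0.12 = 0.36 m from the left end.

x ≈ 0.36 m from the left end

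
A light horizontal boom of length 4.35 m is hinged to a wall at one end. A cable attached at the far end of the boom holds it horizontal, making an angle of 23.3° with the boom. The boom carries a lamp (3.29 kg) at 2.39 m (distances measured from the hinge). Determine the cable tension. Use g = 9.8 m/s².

T ≈ 44.8 N

Taking torques about the hinge:
Lamp: 3.29 × 9.8 = 32.24 N down at 2.39 m → arm 2.39 m, τ = 32.24 × 2.39 = 77.05 N·m clockwise.
Total clockwise load moment = 77.05 N·m.
The cable tension T acts at 4.35 m; only its component perpendicular to the boom, T sinθ, produces torque. sin 23.3° = 0.3955.
Balancing moments: T × 4.35 × 0.3955 = 77.05, giving T = 77.05 / 1.72 = 44.8 N.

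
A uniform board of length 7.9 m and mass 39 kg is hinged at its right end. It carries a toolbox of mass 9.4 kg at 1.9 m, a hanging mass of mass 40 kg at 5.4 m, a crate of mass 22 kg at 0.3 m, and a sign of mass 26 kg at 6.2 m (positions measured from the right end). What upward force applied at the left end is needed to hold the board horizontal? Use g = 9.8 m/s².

Take moments about the right end.
Beam weight: 39 × 9.8 = 382.2 N down at 3.95 m → arm 3.95 m, τ = 382.2 × 3.95 = 1510 N·m counterclockwise.
Toolbox: 9.4 × 9.8 = 92.12 N down at 1.9 m → arm 1.9 m, τ = 92.12 × 1.9 = 175 N·m counterclockwise.
Hanging mass: 40 × 9.8 = 392 N down at 5.4 m → arm 5.4 m, τ = 392 × 5.4 = 2117 N·m counterclockwise.
Crate: 22 × 9.8 = 215.6 N down at 0.3 m → arm 0.3 m, τ = 215.6 × 0.3 = 64.68 N·m counterclockwise.
Sign: 26 × 9.8 = 254.8 N down at 6.2 m → arm 6.2 m, τ = 254.8 × 6.2 = 1580 N·m counterclockwise.
Net moment of the loads = 5447 N·m counterclockwise.
The upward force F acts at the left end, arm 7.9 m, giving F × 7.9 clockwise.
Balancing moments: F × 7.9 = 5447, giving F = 5447 / 7.9 = 689 N.

F ≈ 689 N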